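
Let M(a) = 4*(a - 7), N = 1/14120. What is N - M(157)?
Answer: -8471999/14120 ≈ -600.00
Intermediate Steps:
N = 1/14120 ≈ 7.0821e-5
M(a) = -28 + 4*a (M(a) = 4*(-7 + a) = -28 + 4*a)
N - M(157) = 1/14120 - (-28 + 4*157) = 1/14120 - (-28 + 628) = 1/14120 - 1*600 = 1/14120 - 600 = -8471999/14120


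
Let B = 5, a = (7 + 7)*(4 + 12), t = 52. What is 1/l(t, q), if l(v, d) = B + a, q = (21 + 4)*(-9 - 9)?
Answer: 1/229 ≈ 0.0043668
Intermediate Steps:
q = -450 (q = 25*(-18) = -450)
a = 224 (a = 14*16 = 224)
l(v, d) = 229 (l(v, d) = 5 + 224 = 229)
1/l(t, q) = 1/229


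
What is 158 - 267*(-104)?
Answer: 27926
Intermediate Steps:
158 - 267*(-104) = 158 + 27768 = 27926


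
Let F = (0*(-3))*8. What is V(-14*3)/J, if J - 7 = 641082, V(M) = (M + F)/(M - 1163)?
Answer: 42/772512245 ≈ 5.4368e-8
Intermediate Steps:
F = 0 (F = 0*8 = 0)
V(M) = M/(-1163 + M) (V(M) = (M + 0)/(M - 1163) = M/(-1163 + M))
J = 641089 (J = 7 + 641082 = 641089)
V(-14*3)/J = ((-14*3)/(-1163 - 14*3))/641089 = -42/(-1163 - 42)*(1/641089) = -42/(-1205)*(1/641089) = -42*(-1/1205)*(1/641089) = (42/1205)*(1/641089) = 42/772512245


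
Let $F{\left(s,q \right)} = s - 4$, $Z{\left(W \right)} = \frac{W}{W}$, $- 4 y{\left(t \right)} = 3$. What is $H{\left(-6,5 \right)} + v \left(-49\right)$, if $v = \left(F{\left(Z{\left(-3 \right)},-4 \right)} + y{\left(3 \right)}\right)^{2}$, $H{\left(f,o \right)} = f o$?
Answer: $- \frac{11505}{16} \approx -719.06$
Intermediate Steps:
$y{\left(t \right)} = - \frac{3}{4}$ ($y{\left(t \right)} = \left(- \frac{1}{4}\right) 3 = - \frac{3}{4}$)
$Z{\left(W \right)} = 1$
$F{\left(s,q \right)} = -4 + s$ ($F{\left(s,q \right)} = s - 4 = -4 + s$)
$v = \frac{225}{16}$ ($v = \left(\left(-4 + 1\right) - \frac{3}{4}\right)^{2} = \left(-3 - \frac{3}{4}\right)^{2} = \left(- \frac{15}{4}\right)^{2} = \frac{225}{16} \approx 14.063$)
$H{\left(-6,5 \right)} + v \left(-49\right) = \left(-6\right) 5 + \frac{225}{16} \left(-49\right) = -30 - \frac{11025}{16} = - \frac{11505}{16}$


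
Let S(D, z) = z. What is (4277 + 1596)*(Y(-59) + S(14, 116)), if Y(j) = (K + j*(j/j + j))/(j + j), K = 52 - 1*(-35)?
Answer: 59781267/118 ≈ 5.0662e+5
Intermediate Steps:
K = 87 (K = 52 + 35 = 87)
Y(j) = (87 + j*(1 + j))/(2*j) (Y(j) = (87 + j*(j/j + j))/(j + j) = (87 + j*(1 + j))/((2*j)) = (87 + j*(1 + j))*(1/(2*j)) = (87 + j*(1 + j))/(2*j))
(4277 + 1596)*(Y(-59) + S(14, 116)) = (4277 + 1596)*((1/2)*(87 - 59*(1 - 59))/(-59) + 116) = 5873*((1/2)*(-1/59)*(87 - 59*(-58)) + 116) = 5873*((1/2)*(-1/59)*(87 + 3422) + 116) = 5873*((1/2)*(-1/59)*3509 + 116) = 5873*(-3509/118 + 116) = 5873*(10179/118) = 59781267/118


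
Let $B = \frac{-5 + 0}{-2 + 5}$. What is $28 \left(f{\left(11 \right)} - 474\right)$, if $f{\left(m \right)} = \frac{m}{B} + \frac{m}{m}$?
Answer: $- \frac{67144}{5} \approx -13429.0$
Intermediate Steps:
$B = - \frac{5}{3} \approx -1.6667$
$f{\left(m \right)} = 1 - \frac{3 m}{5}$ ($f{\left(m \right)} = \frac{m}{- \frac{5}{3}} + \frac{m}{m} = m \left(- \frac{3}{5}\right) + 1 = - \frac{3 m}{5} + 1 = 1 - \frac{3 m}{5}$)
$28 \left(f{\left(11 \right)} - 474\right) = 28 \left(\left(1 - \frac{33}{5}\right) - 474\right) = 28 \left(- \frac{28}{5} - 474\right) = 28 \left(- \frac{2398}{5}\right) = - \frac{67144}{5}$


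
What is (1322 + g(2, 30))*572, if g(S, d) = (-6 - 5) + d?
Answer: 767052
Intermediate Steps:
g(S, d) = -11 + d
(1322 + g(2, 30))*572 = (1322 + (-11 + 30))*572 = (1322 + 19)*572 = 1341*572 = 767052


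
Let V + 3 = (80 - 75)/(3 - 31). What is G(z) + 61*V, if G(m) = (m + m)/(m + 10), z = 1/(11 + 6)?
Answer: -928303/4788 ≈ -193.88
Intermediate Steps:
z = 1/17 ≈ 0.058824
V = -89/28 (V = -3 + (80 - 75)/(3 - 31) = -3 + 5/(-28) = -3 + 5*(-1/28) = -3 - 5/28 = -89/28 ≈ -3.1786)
G(m) = 2*m/(10 + m) (G(m) = (2*m)/(10 + m) = 2*m/(10 + m))
G(z) + 61*V = 2*(1/17)/(10 + 1/17) + 61*(-89/28) = 2*(1/17)/(171/17) - 5429/28 = 2*(1/17)*(17/171) - 5429/28 = 2/171 - 5429/28 = -928303/4788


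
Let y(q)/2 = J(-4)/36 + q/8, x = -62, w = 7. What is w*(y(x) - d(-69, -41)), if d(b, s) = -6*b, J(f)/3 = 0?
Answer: -6013/2 ≈ -3006.5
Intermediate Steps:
J(f) = 0 (J(f) = 3*0 = 0)
y(q) = q/4 (y(q) = 2*(0/36 + q/8) = 2*(0*(1/36) + q*(⅛)) = 2*(0 + q/8) = 2*(q/8) = q/4)
w*(y(x) - d(-69, -41)) = 7*((¼)*(-62) - (-6)*(-69)) = 7*(-31/2 - 1*414) = 7*(-31/2 - 414) = 7*(-859/2) = -6013/2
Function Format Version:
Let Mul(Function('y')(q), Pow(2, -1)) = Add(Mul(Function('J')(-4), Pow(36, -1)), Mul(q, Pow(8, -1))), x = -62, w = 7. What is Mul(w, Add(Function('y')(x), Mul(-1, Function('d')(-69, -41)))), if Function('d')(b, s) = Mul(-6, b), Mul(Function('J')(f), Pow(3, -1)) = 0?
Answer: Rational(-6013, 2) ≈ -3006.5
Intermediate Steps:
Function('J')(f) = 0 (Function('J')(f) = Mul(3, 0) = 0)
Function('y')(q) = Mul(Rational(1, 4), q) (Function('y')(q) = Mul(2, Add(Mul(0, Pow(36, -1)), Mul(q, Pow(8, -1)))) = Mul(2, Add(Mul(0, Rational(1, 36)), Mul(q, Rational(1, 8)))) = Mul(2, Add(0, Mul(Rational(1, 8), q))) = Mul(2, Mul(Rational(1, 8), q)) = Mul(Rational(1, 4), q))
Mul(w, Add(Function('y')(x), Mul(-1, Function('d')(-69, -41)))) = Mul(7, Add(Mul(Rational(1, 4), -62), Mul(-1, Mul(-6, -69)))) = Mul(7, Add(Rational(-31, 2), Mul(-1, 414))) = Mul(7, Add(Rational(-31, 2), -414)) = Mul(7, Rational(-859, 2)) = Rational(-6013, 2)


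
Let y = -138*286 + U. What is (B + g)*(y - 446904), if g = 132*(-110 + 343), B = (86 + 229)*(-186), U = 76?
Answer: 13535562864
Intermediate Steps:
B = -58590 (B = 315*(-186) = -58590)
y = -39392 (y = -138*286 + 76 = -39468 + 76 = -39392)
g = 30756 (g = 132*233 = 30756)
(B + g)*(y - 446904) = (-58590 + 30756)*(-39392 - 446904) = -27834*(-486296) = 13535562864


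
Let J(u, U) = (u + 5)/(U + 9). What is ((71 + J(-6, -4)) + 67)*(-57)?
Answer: -39273/5 ≈ -7854.6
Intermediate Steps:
J(u, U) = (5 + u)/(9 + U)
((71 + J(-6, -4)) + 67)*(-57) = ((71 + (5 - 6)/(9 - 4)) + 67)*(-57) = ((71 - 1/5) + 67)*(-57) = ((71 + (⅕)*(-1)) + 67)*(-57) = ((71 - ⅕) + 67)*(-57) = (354/5 + 67)*(-57) = (689/5)*(-57) = -39273/5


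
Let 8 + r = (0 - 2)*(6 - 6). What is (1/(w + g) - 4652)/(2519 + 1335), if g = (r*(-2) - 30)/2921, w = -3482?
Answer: -47315197193/39198787344 ≈ -1.2071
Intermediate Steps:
r = -8 (r = -8 + (0 - 2)*(6 - 6) = -8 - 2*0 = -8 + 0 = -8)
g = -14/2921 (g = (-8*(-2) - 30)/2921 = (16 - 30)*(1/2921) = -14*1/2921 = -14/2921 ≈ -0.0047929)
(1/(w + g) - 4652)/(2519 + 1335) = (1/(-3482 - 14/2921) - 4652)/(2519 + 1335) = (1/(-10170936/2921) - 4652)/3854 = (-2921/10170936 - 4652)*(1/3854) = -47315197193/10170936*1/3854 = -47315197193/39198787344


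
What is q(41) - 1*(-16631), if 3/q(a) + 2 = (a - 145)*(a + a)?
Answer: 141862427/8530 ≈ 16631.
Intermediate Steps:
q(a) = 3/(-2 + 2*a*(-145 + a)) (q(a) = 3/(-2 + (a - 145)*(a + a)) = 3/(-2 + (-145 + a)*(2*a)) = 3/(-2 + 2*a*(-145 + a)))
q(41) - 1*(-16631) = 3/(2*(-1 + 41² - 145*41)) - 1*(-16631) = 3/(2*(-1 + 1681 - 5945)) + 16631 = (3/2)/(-4265) + 16631 = (3/2)*(-1/4265) + 16631 = -3/8530 + 16631 = 141862427/8530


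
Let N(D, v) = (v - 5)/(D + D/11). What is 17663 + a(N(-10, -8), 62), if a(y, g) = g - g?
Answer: 17663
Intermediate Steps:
N(D, v) = 11*(-5 + v)/(12*D) (N(D, v) = (-5 + v)/(D + D*(1/11)) = (-5 + v)/(D + D/11) = (-5 + v)/((12*D/11)) = (-5 + v)*(11/(12*D)) = 11*(-5 + v)/(12*D))
a(y, g) = 0
17663 + a(N(-10, -8), 62) = 17663 + 0 = 17663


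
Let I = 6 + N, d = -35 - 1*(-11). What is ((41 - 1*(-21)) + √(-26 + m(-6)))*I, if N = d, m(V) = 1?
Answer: -1116 - 90*I ≈ -1116.0 - 90.0*I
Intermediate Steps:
d = -24 (d = -35 + 11 = -24)
N = -24
I = -18 (I = 6 - 24 = -18)
((41 - 1*(-21)) + √(-26 + m(-6)))*I = ((41 - 1*(-21)) + √(-26 + 1))*(-18) = ((41 + 21) + √(-25))*(-18) = (62 + 5*I)*(-18) = -1116 - 90*I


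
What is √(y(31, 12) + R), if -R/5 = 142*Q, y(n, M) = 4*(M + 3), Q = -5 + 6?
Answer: 5*I*√26 ≈ 25.495*I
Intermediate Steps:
Q = 1
y(n, M) = 12 + 4*M (y(n, M) = 4*(3 + M) = 12 + 4*M)
R = -710 ≈ -710.00
√(y(31, 12) + R) = √((12 + 4*12) - 710) = √((12 + 48) - 710) = √(60 - 710) = √(-650) = 5*I*√26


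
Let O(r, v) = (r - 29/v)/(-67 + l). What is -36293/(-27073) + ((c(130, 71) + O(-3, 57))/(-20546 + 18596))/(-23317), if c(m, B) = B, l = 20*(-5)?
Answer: 15708039533990627/11717500862299050 ≈ 1.3406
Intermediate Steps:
l = -100
O(r, v) = -r/167 + 29/(167*v) (O(r, v) = (r - 29/v)/(-67 - 100) = (r - 29/v)/(-167) = (r - 29/v)*(-1/167) = -r/167 + 29/(167*v))
-36293/(-27073) + ((c(130, 71) + O(-3, 57))/(-20546 + 18596))/(-23317) = -36293/(-27073) + ((71 + (1/167)*(29 - 1*(-3)*57)/57)/(-20546 + 18596))/(-23317) = -36293*(-1/27073) + ((71 + (1/167)*(1/57)*(29 + 171))/(-1950))*(-1/23317) = 36293/27073 + ((71 + (1/167)*(1/57)*200)*(-1/1950))*(-1/23317) = 36293/27073 + ((71 + 200/9519)*(-1/1950))*(-1/23317) = 36293/27073 + ((676049/9519)*(-1/1950))*(-1/23317) = 36293/27073 - 676049/18562050*(-1/23317) = 36293/27073 + 676049/432811319850 = 15708039533990627/11717500862299050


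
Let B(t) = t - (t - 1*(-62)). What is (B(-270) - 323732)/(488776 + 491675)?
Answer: -323794/980451 ≈ -0.33025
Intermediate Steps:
B(t) = -62 (B(t) = t - (t + 62) = t - (62 + t) = t + (-62 - t) = -62)
(B(-270) - 323732)/(488776 + 491675) = (-62 - 323732)/(488776 + 491675) = -323794/980451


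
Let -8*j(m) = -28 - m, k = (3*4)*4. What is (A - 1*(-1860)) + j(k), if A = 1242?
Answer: 6223/2 ≈ 3111.5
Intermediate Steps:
k = 48 (k = 12*4 = 48)
j(m) = 7/2 + m/8 (j(m) = -(-28 - m)/8 = 7/2 + m/8)
(A - 1*(-1860)) + j(k) = (1242 - 1*(-1860)) + (7/2 + (⅛)*48) = (1242 + 1860) + (7/2 + 6) = 3102 + 19/2 = 6223/2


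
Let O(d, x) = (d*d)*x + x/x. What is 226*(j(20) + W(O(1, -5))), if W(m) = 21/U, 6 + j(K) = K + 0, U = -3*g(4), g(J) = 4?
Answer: 5537/2 ≈ 2768.5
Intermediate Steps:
O(d, x) = 1 + x*d² (O(d, x) = d²*x + 1 = x*d² + 1 = 1 + x*d²)
U = -12 (U = -3*4 = -12)
j(K) = -6 + K (j(K) = -6 + (K + 0) = -6 + K)
W(m) = -7/4 (W(m) = 21/(-12) = 21*(-1/12) = -7/4)
226*(j(20) + W(O(1, -5))) = 226*((-6 + 20) - 7/4) = 226*(14 - 7/4) = 226*(49/4) = 5537/2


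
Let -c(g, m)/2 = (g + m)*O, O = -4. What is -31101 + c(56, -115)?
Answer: -31573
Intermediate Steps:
c(g, m) = 8*g + 8*m (c(g, m) = -2*(g + m)*(-4) = -2*(-4*g - 4*m) = 8*g + 8*m)
-31101 + c(56, -115) = -31101 + (8*56 + 8*(-115)) = -31101 + (448 - 920) = -31101 - 472 = -31573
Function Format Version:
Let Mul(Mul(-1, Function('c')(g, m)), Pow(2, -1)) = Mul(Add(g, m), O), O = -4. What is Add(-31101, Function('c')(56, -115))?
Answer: -31573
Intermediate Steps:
Function('c')(g, m) = Add(Mul(8, g), Mul(8, m)) (Function('c')(g, m) = Mul(-2, Mul(Add(g, m), -4)) = Mul(-2, Add(Mul(-4, g), Mul(-4, m))) = Add(Mul(8, g), Mul(8, m)))
Add(-31101, Function('c')(56, -115)) = Add(-31101, Add(Mul(8, 56), Mul(8, -115))) = Add(-31101, Add(448, -920)) = Add(-31101, -472) = -31573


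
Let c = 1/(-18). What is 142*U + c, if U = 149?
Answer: 380843/18 ≈ 21158.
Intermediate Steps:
c = -1/18 ≈ -0.055556
142*U + c = 142*149 - 1/18 = 21158 - 1/18 = 380843/18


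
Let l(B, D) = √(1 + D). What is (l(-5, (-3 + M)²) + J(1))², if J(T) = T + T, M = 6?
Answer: (2 + √10)² ≈ 26.649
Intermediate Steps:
J(T) = 2*T
(l(-5, (-3 + M)²) + J(1))² = (√(1 + (-3 + 6)²) + 2*1)² = (√(1 + 3²) + 2)² = (√(1 + 9) + 2)² = (√10 + 2)² = (2 + √10)²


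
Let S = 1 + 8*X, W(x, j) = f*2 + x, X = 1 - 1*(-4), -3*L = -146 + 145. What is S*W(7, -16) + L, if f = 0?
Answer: 862/3 ≈ 287.33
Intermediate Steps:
L = ⅓ (L = -(-146 + 145)/3 = -⅓*(-1) = ⅓ ≈ 0.33333)
X = 5 (X = 1 + 4 = 5)
W(x, j) = x (W(x, j) = 0*2 + x = 0 + x = x)
S = 41 (S = 1 + 8*5 = 1 + 40 = 41)
S*W(7, -16) + L = 41*7 + ⅓ = 287 + ⅓ = 862/3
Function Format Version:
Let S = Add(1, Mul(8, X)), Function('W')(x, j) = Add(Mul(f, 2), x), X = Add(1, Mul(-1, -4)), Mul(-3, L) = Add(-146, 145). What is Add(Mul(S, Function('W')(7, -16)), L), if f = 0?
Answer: Rational(862, 3) ≈ 287.33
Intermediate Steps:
L = Rational(1, 3) (L = Mul(Rational(-1, 3), Add(-146, 145)) = Mul(Rational(-1, 3), -1) = Rational(1, 3) ≈ 0.33333)
X = 5 (X = Add(1, 4) = 5)
Function('W')(x, j) = x (Function('W')(x, j) = Add(Mul(0, 2), x) = Add(0, x) = x)
S = 41 (S = Add(1, Mul(8, 5)) = Add(1, 40) = 41)
Add(Mul(S, Function('W')(7, -16)), L) = Add(Mul(41, 7), Rational(1, 3)) = Add(287, Rational(1, 3)) = Rational(862, 3)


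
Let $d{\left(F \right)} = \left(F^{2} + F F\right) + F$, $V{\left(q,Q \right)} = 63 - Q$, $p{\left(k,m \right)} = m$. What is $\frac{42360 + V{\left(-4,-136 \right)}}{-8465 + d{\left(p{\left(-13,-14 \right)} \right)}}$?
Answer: $- \frac{42559}{8087} \approx -5.2626$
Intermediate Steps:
$d{\left(F \right)} = F + 2 F^{2}$ ($d{\left(F \right)} = \left(F^{2} + F^{2}\right) + F = 2 F^{2} + F = F + 2 F^{2}$)
$\frac{42360 + V{\left(-4,-136 \right)}}{-8465 + d{\left(p{\left(-13,-14 \right)} \right)}} = \frac{42360 + \left(63 - -136\right)}{-8465 - 14 \left(1 + 2 \left(-14\right)\right)} = \frac{42360 + \left(63 + 136\right)}{-8465 - 14 \left(1 - 28\right)} = \frac{42360 + 199}{-8465 - -378} = \frac{42559}{-8465 + 378} = \frac{42559}{-8087} = 42559 \left(- \frac{1}{8087}\right) = - \frac{42559}{8087}$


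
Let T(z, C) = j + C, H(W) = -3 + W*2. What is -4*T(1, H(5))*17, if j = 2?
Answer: -612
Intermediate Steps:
H(W) = -3 + 2*W
T(z, C) = 2 + C
-4*T(1, H(5))*17 = -4*(2 + (-3 + 2*5))*17 = -4*(2 + (-3 + 10))*17 = -4*(2 + 7)*17 = -4*9*17 = -36*17 = -612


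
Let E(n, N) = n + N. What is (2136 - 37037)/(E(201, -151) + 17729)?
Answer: -34901/17779 ≈ -1.9630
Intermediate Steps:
E(n, N) = N + n
(2136 - 37037)/(E(201, -151) + 17729) = (2136 - 37037)/((-151 + 201) + 17729) = -34901/(50 + 17729) = -34901/17779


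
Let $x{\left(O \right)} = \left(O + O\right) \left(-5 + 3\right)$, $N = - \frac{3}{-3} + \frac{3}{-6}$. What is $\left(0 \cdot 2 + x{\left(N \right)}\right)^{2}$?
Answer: $4$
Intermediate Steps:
$N = \frac{1}{2}$ ($N = \left(-3\right) \left(- \frac{1}{3}\right) + 3 \left(- \frac{1}{6}\right) = 1 - \frac{1}{2} = \frac{1}{2} \approx 0.5$)
$x{\left(O \right)} = - 4 O$ ($x{\left(O \right)} = 2 O \left(-2\right) = - 4 O$)
$\left(0 \cdot 2 + x{\left(N \right)}\right)^{2} = \left(0 \cdot 2 - 2\right)^{2} = \left(0 - 2\right)^{2} = \left(-2\right)^{2} = 4$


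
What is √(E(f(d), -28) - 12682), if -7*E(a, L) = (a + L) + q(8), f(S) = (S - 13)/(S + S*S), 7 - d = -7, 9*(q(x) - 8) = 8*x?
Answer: I*√559195030/210 ≈ 112.61*I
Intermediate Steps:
q(x) = 8 + 8*x/9 (q(x) = 8 + (8*x)/9 = 8 + 8*x/9)
d = 14 (d = 7 - 1*(-7) = 7 + 7 = 14)
f(S) = (-13 + S)/(S + S²)
E(a, L) = -136/63 - L/7 - a/7 (E(a, L) = -((a + L) + (8 + (8/9)*8))/7 = -((L + a) + (8 + 64/9))/7 = -((L + a) + 136/9)/7 = -(136/9 + L + a)/7 = -136/63 - L/7 - a/7)
√(E(f(d), -28) - 12682) = √((-136/63 - ⅐*(-28) - (-13 + 14)/(7*14*(1 + 14))) - 12682) = √((-136/63 + 4 - 1/(98*15)) - 12682) = √((-136/63 + 4 - ⅐*1/210) - 12682) = √((-136/63 + 4 - 1/1470) - 12682) = √(8117/4410 - 12682) = √(-55919503/4410) = I*√559195030/210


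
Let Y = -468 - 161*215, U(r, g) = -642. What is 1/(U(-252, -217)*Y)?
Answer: 1/22523286 ≈ 4.4399e-8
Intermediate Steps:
Y = -35083 (Y = -468 - 34615 = -35083)
1/(U(-252, -217)*Y) = 1/(-642*(-35083)) = -1/642*(-1/35083) = 1/22523286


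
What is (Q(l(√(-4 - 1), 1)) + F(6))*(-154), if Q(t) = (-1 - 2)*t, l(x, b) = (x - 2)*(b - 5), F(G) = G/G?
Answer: 3542 - 1848*I*√5 ≈ 3542.0 - 4132.3*I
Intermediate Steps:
F(G) = 1
l(x, b) = (-5 + b)*(-2 + x) (l(x, b) = (-2 + x)*(-5 + b) = (-5 + b)*(-2 + x))
Q(t) = -3*t
(Q(l(√(-4 - 1), 1)) + F(6))*(-154) = (-3*(10 - 5*√(-4 - 1) - 2*1 + 1*√(-4 - 1)) + 1)*(-154) = (-3*(10 - 5*I*√5 - 2 + 1*√(-5)) + 1)*(-154) = (-3*(10 - 5*I*√5 - 2 + 1*(I*√5)) + 1)*(-154) = (-3*(10 - 5*I*√5 - 2 + I*√5) + 1)*(-154) = (-3*(8 - 4*I*√5) + 1)*(-154) = ((-24 + 12*I*√5) + 1)*(-154) = (-23 + 12*I*√5)*(-154) = 3542 - 1848*I*√5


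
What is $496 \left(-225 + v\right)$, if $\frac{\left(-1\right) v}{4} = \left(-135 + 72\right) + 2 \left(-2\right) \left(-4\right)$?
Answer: $-18352$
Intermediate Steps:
$v = 188$ ($v = - 4 \left(\left(-135 + 72\right) + 2 \left(-2\right) \left(-4\right)\right) = - 4 \left(-63 - -16\right) = - 4 \left(-63 + 16\right) = \left(-4\right) \left(-47\right) = 188$)
$496 \left(-225 + v\right) = 496 \left(-225 + 188\right) = 496 \left(-37\right) = -18352$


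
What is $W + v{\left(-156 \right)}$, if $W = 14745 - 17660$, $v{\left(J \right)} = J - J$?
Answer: $-2915$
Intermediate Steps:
$v{\left(J \right)} = 0$
$W = -2915$ ($W = 14745 - 17660 = -2915$)
$W + v{\left(-156 \right)} = -2915 + 0 = -2915$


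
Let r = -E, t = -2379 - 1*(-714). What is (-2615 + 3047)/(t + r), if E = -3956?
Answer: 432/2291 ≈ 0.18856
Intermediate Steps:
t = -1665 (t = -2379 + 714 = -1665)
r = 3956 (r = -1*(-3956) = 3956)
(-2615 + 3047)/(t + r) = (-2615 + 3047)/(-1665 + 3956) = 432/2291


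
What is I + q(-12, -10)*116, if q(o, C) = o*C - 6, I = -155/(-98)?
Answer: 1296107/98 ≈ 13226.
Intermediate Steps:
I = 155/98 (I = -155*(-1/98) = 155/98 ≈ 1.5816)
q(o, C) = -6 + C*o (q(o, C) = C*o - 6 = -6 + C*o)
I + q(-12, -10)*116 = 155/98 + (-6 - 10*(-12))*116 = 155/98 + (-6 + 120)*116 = 155/98 + 114*116 = 155/98 + 13224 = 1296107/98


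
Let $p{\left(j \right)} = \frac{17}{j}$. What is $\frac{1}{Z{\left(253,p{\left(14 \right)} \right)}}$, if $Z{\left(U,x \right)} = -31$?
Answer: $- \frac{1}{31} \approx -0.032258$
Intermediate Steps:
$\frac{1}{Z{\left(253,p{\left(14 \right)} \right)}} = \frac{1}{-31} = - \frac{1}{31}$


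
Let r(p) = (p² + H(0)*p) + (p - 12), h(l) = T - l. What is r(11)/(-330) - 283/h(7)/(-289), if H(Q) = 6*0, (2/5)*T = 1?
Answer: -16630/28611 ≈ -0.58125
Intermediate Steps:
T = 5/2 (T = (5/2)*1 = 5/2 ≈ 2.5000)
H(Q) = 0
h(l) = 5/2 - l
r(p) = -12 + p + p² (r(p) = (p² + 0*p) + (p - 12) = (p² + 0) + (-12 + p) = p² + (-12 + p) = -12 + p + p²)
r(11)/(-330) - 283/h(7)/(-289) = (-12 + 11 + 11²)/(-330) - 283/(5/2 - 1*7)/(-289) = (-12 + 11 + 121)*(-1/330) - 283/(5/2 - 7)*(-1/289) = 120*(-1/330) - 283/(-9/2)*(-1/289) = -4/11 - 283*(-2/9)*(-1/289) = -4/11 + (566/9)*(-1/289) = -4/11 - 566/2601 = -16630/28611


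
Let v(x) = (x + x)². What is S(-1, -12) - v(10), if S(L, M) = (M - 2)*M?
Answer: -232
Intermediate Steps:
S(L, M) = M*(-2 + M) (S(L, M) = (-2 + M)*M = M*(-2 + M))
v(x) = 4*x² (v(x) = (2*x)² = 4*x²)
S(-1, -12) - v(10) = -12*(-2 - 12) - 4*10² = -12*(-14) - 4*100 = 168 - 1*400 = 168 - 400 = -232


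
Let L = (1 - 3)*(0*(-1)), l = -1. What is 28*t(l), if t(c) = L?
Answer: 0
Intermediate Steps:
L = 0 (L = -2*0 = 0)
t(c) = 0
28*t(l) = 28*0 = 0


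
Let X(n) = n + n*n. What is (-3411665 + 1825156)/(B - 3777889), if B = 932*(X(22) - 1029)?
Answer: 1586509/4265325 ≈ 0.37195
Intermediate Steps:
X(n) = n + n²
B = -487436 (B = 932*(22*(1 + 22) - 1029) = 932*(22*23 - 1029) = 932*(506 - 1029) = 932*(-523) = -487436)
(-3411665 + 1825156)/(B - 3777889) = (-3411665 + 1825156)/(-487436 - 3777889) = -1586509/(-4265325) = -1586509*(-1/4265325) = 1586509/4265325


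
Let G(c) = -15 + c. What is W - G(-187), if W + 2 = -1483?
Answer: -1283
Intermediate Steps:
W = -1485 (W = -2 - 1483 = -1485)
W - G(-187) = -1485 - (-15 - 187) = -1485 - 1*(-202) = -1485 + 202 = -1283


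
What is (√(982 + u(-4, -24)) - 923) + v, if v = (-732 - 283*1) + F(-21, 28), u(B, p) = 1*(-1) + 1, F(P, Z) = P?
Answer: -1959 + √982 ≈ -1927.7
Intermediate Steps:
u(B, p) = 0 (u(B, p) = -1 + 1 = 0)
v = -1036 (v = (-732 - 283*1) - 21 = (-732 - 283) - 21 = -1015 - 21 = -1036)
(√(982 + u(-4, -24)) - 923) + v = (√(982 + 0) - 923) - 1036 = (√982 - 923) - 1036 = (-923 + √982) - 1036 = -1959 + √982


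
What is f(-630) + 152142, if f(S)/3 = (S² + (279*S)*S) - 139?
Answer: 333547725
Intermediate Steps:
f(S) = -417 + 840*S² (f(S) = 3*((S² + (279*S)*S) - 139) = 3*((S² + 279*S²) - 139) = 3*(280*S² - 139) = 3*(-139 + 280*S²) = -417 + 840*S²)
f(-630) + 152142 = (-417 + 840*(-630)²) + 152142 = (-417 + 840*396900) + 152142 = (-417 + 333396000) + 152142 = 333395583 + 152142 = 333547725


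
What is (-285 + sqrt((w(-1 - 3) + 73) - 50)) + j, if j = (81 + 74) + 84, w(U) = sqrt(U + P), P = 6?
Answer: -46 + sqrt(23 + sqrt(2)) ≈ -41.059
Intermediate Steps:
w(U) = sqrt(6 + U) (w(U) = sqrt(U + 6) = sqrt(6 + U))
j = 239 (j = 155 + 84 = 239)
(-285 + sqrt((w(-1 - 3) + 73) - 50)) + j = (-285 + sqrt((sqrt(6 + (-1 - 3)) + 73) - 50)) + 239 = (-285 + sqrt((sqrt(6 - 4) + 73) - 50)) + 239 = (-285 + sqrt((sqrt(2) + 73) - 50)) + 239 = (-285 + sqrt((73 + sqrt(2)) - 50)) + 239 = (-285 + sqrt(23 + sqrt(2))) + 239 = -46 + sqrt(23 + sqrt(2))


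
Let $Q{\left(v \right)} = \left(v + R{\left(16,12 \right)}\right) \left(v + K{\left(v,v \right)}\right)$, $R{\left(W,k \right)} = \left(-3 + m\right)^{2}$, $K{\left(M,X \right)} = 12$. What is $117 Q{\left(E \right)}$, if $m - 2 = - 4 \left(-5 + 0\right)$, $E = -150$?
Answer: $-3406806$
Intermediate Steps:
$m = 22$ ($m = 2 - 4 \left(-5 + 0\right) = 2 - -20 = 2 + 20 = 22$)
$R{\left(W,k \right)} = 361$ ($R{\left(W,k \right)} = \left(-3 + 22\right)^{2} = 19^{2} = 361$)
$Q{\left(v \right)} = \left(12 + v\right) \left(361 + v\right)$ ($Q{\left(v \right)} = \left(v + 361\right) \left(v + 12\right) = \left(361 + v\right) \left(12 + v\right) = \left(12 + v\right) \left(361 + v\right)$)
$117 Q{\left(E \right)} = 117 \left(4332 + \left(-150\right)^{2} + 373 \left(-150\right)\right) = 117 \left(4332 + 22500 - 55950\right) = 117 \left(-29118\right) = -3406806$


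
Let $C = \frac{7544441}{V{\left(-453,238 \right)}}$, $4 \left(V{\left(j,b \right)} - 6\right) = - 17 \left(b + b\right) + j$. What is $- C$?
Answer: $\frac{30177764}{8521} \approx 3541.6$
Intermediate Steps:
$V{\left(j,b \right)} = 6 - \frac{17 b}{2} + \frac{j}{4}$ ($V{\left(j,b \right)} = 6 + \frac{- 17 \left(b + b\right) + j}{4} = 6 + \frac{- 17 \cdot 2 b + j}{4} = 6 + \frac{- 34 b + j}{4} = 6 + \frac{j - 34 b}{4} = 6 - \left(- \frac{j}{4} + \frac{17 b}{2}\right) = 6 - \frac{17 b}{2} + \frac{j}{4}$)
$C = - \frac{30177764}{8521}$ ($C = \frac{7544441}{6 - 2023 + \frac{1}{4} \left(-453\right)} = \frac{7544441}{6 - 2023 - \frac{453}{4}} = \frac{7544441}{- \frac{8521}{4}} = 7544441 \left(- \frac{4}{8521}\right) = - \frac{30177764}{8521} \approx -3541.6$)
$- C = \left(-1\right) \left(- \frac{30177764}{8521}\right) = \frac{30177764}{8521}$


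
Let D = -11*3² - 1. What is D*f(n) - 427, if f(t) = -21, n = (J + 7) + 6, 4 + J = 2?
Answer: 1673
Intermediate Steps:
D = -100 (D = -11*9 - 1 = -99 - 1 = -100)
J = -2 (J = -4 + 2 = -2)
n = 11 (n = (-2 + 7) + 6 = 5 + 6 = 11)
D*f(n) - 427 = -100*(-21) - 427 = 2100 - 427 = 1673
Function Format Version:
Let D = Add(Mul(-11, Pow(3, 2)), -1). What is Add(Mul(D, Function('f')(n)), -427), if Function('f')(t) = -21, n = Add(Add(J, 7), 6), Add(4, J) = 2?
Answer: 1673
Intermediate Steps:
D = -100 (D = Add(Mul(-11, 9), -1) = Add(-99, -1) = -100)
J = -2 (J = Add(-4, 2) = -2)
n = 11 (n = Add(Add(-2, 7), 6) = Add(5, 6) = 11)
Add(Mul(D, Function('f')(n)), -427) = Add(Mul(-100, -21), -427) = Add(2100, -427) = 1673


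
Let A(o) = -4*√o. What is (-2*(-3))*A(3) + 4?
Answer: 4 - 24*√3 ≈ -37.569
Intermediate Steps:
(-2*(-3))*A(3) + 4 = (-2*(-3))*(-4*√3) + 4 = 6*(-4*√3) + 4 = -24*√3 + 4 = 4 - 24*√3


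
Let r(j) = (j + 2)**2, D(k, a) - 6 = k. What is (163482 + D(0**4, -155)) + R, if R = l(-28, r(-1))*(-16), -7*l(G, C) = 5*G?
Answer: 163168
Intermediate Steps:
D(k, a) = 6 + k
r(j) = (2 + j)**2
l(G, C) = -5*G/7
R = -320 (R = -5/7*(-28)*(-16) = 20*(-16) = -320)
(163482 + D(0**4, -155)) + R = (163482 + (6 + 0**4)) - 320 = (163482 + (6 + 0)) - 320 = (163482 + 6) - 320 = 163488 - 320 = 163168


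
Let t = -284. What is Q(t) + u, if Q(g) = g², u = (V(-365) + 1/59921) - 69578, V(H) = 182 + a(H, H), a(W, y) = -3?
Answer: 674530698/59921 ≈ 11257.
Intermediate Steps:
V(H) = 179 (V(H) = 182 - 3 = 179)
u = -4158457478/59921 (u = (179 + 1/59921) - 69578 = 10725860/59921 - 69578 = -4158457478/59921 ≈ -69399.)
Q(t) + u = (-284)² - 4158457478/59921 = 80656 - 4158457478/59921 = 674530698/59921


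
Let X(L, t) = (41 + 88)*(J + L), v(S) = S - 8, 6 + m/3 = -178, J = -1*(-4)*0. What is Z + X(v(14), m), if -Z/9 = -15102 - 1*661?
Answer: 142641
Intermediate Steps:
J = 0 (J = 4*0 = 0)
m = -552 (m = -18 + 3*(-178) = -18 - 534 = -552)
v(S) = -8 + S
Z = 141867 (Z = -9*(-15102 - 1*661) = -9*(-15102 - 661) = -9*(-15763) = 141867)
X(L, t) = 129*L (X(L, t) = (41 + 88)*(0 + L) = 129*L)
Z + X(v(14), m) = 141867 + 129*(-8 + 14) = 141867 + 129*6 = 141867 + 774 = 142641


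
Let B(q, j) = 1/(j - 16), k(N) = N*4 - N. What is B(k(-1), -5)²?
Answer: 1/441 ≈ 0.0022676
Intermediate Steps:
k(N) = 3*N (k(N) = 4*N - N = 3*N)
B(q, j) = 1/(-16 + j)
B(k(-1), -5)² = (1/(-16 - 5))² = (1/(-21))² = (-1/21)² = 1/441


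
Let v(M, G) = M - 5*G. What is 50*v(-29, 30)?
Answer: -8950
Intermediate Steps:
50*v(-29, 30) = 50*(-29 - 5*30) = 50*(-29 - 150) = 50*(-179) = -8950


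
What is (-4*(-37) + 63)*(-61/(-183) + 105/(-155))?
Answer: -6752/93 ≈ -72.602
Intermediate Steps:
(-4*(-37) + 63)*(-61/(-183) + 105/(-155)) = (148 + 63)*(-61*(-1/183) + 105*(-1/155)) = 211*(⅓ - 21/31) = 211*(-32/93) = -6752/93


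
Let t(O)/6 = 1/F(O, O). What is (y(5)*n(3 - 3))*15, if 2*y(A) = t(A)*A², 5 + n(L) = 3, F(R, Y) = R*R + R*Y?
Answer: -45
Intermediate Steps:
F(R, Y) = R² + R*Y
n(L) = -2 (n(L) = -5 + 3 = -2)
t(O) = 3/O² (t(O) = 6/((O*(O + O))) = 6/((O*(2*O))) = 6/((2*O²)) = 6*(1/(2*O²)) = 3/O²)
y(A) = 3/2 (y(A) = ((3/A²)*A²)/2 = (½)*3 = 3/2)
(y(5)*n(3 - 3))*15 = ((3/2)*(-2))*15 = -3*15 = -45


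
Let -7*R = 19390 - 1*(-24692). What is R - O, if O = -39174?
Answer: 230136/7 ≈ 32877.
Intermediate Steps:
R = -44082/7 (R = -(19390 - 1*(-24692))/7 = -(19390 + 24692)/7 = -⅐*44082 = -44082/7 ≈ -6297.4)
R - O = -44082/7 - 1*(-39174) = -44082/7 + 39174 = 230136/7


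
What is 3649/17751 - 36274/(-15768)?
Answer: 116906201/46649628 ≈ 2.5060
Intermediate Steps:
3649/17751 - 36274/(-15768) = 3649*(1/17751) - 36274*(-1/15768) = 3649/17751 + 18137/7884 = 116906201/46649628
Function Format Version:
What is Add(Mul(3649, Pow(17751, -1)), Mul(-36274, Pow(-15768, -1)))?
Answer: Rational(116906201, 46649628) ≈ 2.5060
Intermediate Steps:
Add(Mul(3649, Pow(17751, -1)), Mul(-36274, Pow(-15768, -1))) = Add(Mul(3649, Rational(1, 17751)), Mul(-36274, Rational(-1, 15768))) = Add(Rational(3649, 17751), Rational(18137, 7884)) = Rational(116906201, 46649628)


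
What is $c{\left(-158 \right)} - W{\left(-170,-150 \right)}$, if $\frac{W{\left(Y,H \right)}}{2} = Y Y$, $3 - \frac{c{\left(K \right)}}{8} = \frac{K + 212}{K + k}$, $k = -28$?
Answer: $- \frac{1790984}{31} \approx -57774.0$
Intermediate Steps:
$c{\left(K \right)} = 24 - \frac{8 \left(212 + K\right)}{-28 + K}$ ($c{\left(K \right)} = 24 - 8 \frac{K + 212}{K - 28} = 24 - 8 \frac{212 + K}{-28 + K} = 24 - \frac{8 \left(212 + K\right)}{-28 + K}$)
$W{\left(Y,H \right)} = 2 Y^{2}$ ($W{\left(Y,H \right)} = 2 Y Y = 2 Y^{2}$)
$c{\left(-158 \right)} - W{\left(-170,-150 \right)} = \frac{16 \left(-148 - 158\right)}{-28 - 158} - 2 \left(-170\right)^{2} = 16 \frac{1}{-186} \left(-306\right) - 2 \cdot 28900 = 16 \left(- \frac{1}{186}\right) \left(-306\right) - 57800 = \frac{816}{31} - 57800 = - \frac{1790984}{31}$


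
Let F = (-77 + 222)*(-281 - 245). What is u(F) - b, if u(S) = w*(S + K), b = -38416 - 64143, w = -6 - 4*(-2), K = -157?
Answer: -50295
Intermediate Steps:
w = 2 (w = -6 + 8 = 2)
F = -76270 (F = 145*(-526) = -76270)
b = -102559
u(S) = -314 + 2*S (u(S) = 2*(S - 157) = 2*(-157 + S) = -314 + 2*S)
u(F) - b = (-314 + 2*(-76270)) - 1*(-102559) = (-314 - 152540) + 102559 = -152854 + 102559 = -50295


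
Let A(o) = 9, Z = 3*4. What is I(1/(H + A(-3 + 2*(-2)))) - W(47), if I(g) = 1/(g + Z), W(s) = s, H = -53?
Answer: -24725/527 ≈ -46.917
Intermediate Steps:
Z = 12
I(g) = 1/(12 + g) (I(g) = 1/(g + 12) = 1/(12 + g))
I(1/(H + A(-3 + 2*(-2)))) - W(47) = 1/(12 + 1/(-53 + 9)) - 1*47 = 1/(12 + 1/(-44)) - 47 = 1/(12 - 1/44) - 47 = 1/(527/44) - 47 = 44/527 - 47 = -24725/527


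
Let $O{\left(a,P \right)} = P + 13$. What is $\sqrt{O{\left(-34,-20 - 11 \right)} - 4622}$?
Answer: $4 i \sqrt{290} \approx 68.118 i$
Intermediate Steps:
$O{\left(a,P \right)} = 13 + P$
$\sqrt{O{\left(-34,-20 - 11 \right)} - 4622} = \sqrt{\left(13 - 31\right) - 4622} = \sqrt{-18 - 4622} = \sqrt{-4640} = 4 i \sqrt{290}$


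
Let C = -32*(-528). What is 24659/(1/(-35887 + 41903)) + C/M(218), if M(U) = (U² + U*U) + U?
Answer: 7066286204800/47633 ≈ 1.4835e+8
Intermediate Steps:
C = 16896
M(U) = U + 2*U² (M(U) = (U² + U²) + U = 2*U² + U = U + 2*U²)
24659/(1/(-35887 + 41903)) + C/M(218) = 24659/(1/(-35887 + 41903)) + 16896/((218*(1 + 2*218))) = 24659/(1/6016) + 16896/((218*(1 + 436))) = 24659/(1/6016) + 16896/((218*437)) = 24659*6016 + 16896/95266 = 148348544 + 16896*(1/95266) = 148348544 + 8448/47633 = 7066286204800/47633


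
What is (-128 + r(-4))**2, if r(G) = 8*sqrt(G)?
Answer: 16128 - 4096*I ≈ 16128.0 - 4096.0*I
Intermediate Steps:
(-128 + r(-4))**2 = (-128 + 8*sqrt(-4))**2 = (-128 + 8*(2*I))**2 = (-128 + 16*I)**2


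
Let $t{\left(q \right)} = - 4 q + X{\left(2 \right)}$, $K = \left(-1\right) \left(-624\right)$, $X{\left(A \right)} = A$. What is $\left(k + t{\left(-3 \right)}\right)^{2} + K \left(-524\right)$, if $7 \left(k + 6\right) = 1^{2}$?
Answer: $- \frac{16018575}{49} \approx -3.2691 \cdot 10^{5}$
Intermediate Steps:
$k = - \frac{41}{7}$ ($k = -6 + \frac{1^{2}}{7} = -6 + \frac{1}{7} \cdot 1 = -6 + \frac{1}{7} = - \frac{41}{7} \approx -5.8571$)
$K = 624$
$t{\left(q \right)} = 2 - 4 q$ ($t{\left(q \right)} = - 4 q + 2 = 2 - 4 q$)
$\left(k + t{\left(-3 \right)}\right)^{2} + K \left(-524\right) = \left(- \frac{41}{7} + \left(2 - -12\right)\right)^{2} + 624 \left(-524\right) = \left(- \frac{41}{7} + \left(2 + 12\right)\right)^{2} - 326976 = \left(- \frac{41}{7} + 14\right)^{2} - 326976 = \left(\frac{57}{7}\right)^{2} - 326976 = \frac{3249}{49} - 326976 = - \frac{16018575}{49}$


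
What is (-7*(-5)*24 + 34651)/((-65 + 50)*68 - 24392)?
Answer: -35491/25412 ≈ -1.3966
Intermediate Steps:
(-7*(-5)*24 + 34651)/((-65 + 50)*68 - 24392) = (35*24 + 34651)/(-15*68 - 24392) = (840 + 34651)/(-1020 - 24392) = 35491/(-25412) = 35491*(-1/25412) = -35491/25412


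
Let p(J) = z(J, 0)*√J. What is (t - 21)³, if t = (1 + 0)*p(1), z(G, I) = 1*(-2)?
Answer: -12167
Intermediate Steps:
z(G, I) = -2
p(J) = -2*√J
t = -2 (t = (1 + 0)*(-2*√1) = 1*(-2*1) = 1*(-2) = -2)
(t - 21)³ = (-2 - 21)³ = (-23)³ = -12167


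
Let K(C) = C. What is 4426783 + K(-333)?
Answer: 4426450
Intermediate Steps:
4426783 + K(-333) = 4426783 - 333 = 4426450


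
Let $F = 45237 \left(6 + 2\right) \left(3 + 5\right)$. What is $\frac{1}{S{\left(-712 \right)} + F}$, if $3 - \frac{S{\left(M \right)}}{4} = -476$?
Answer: $\frac{1}{2897084} \approx 3.4517 \cdot 10^{-7}$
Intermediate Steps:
$S{\left(M \right)} = 1916$ ($S{\left(M \right)} = 12 - -1904 = 12 + 1904 = 1916$)
$F = 2895168$ ($F = 45237 \cdot 8 \cdot 8 = 45237 \cdot 64 = 2895168$)
$\frac{1}{S{\left(-712 \right)} + F} = \frac{1}{1916 + 2895168} = \frac{1}{2897084}$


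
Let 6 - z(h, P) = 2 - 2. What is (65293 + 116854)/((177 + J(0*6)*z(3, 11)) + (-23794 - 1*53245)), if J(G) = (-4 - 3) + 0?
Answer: -182147/76904 ≈ -2.3685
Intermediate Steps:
z(h, P) = 6 (z(h, P) = 6 - (2 - 2) = 6 - 1*0 = 6 + 0 = 6)
J(G) = -7 (J(G) = -7 + 0 = -7)
(65293 + 116854)/((177 + J(0*6)*z(3, 11)) + (-23794 - 1*53245)) = (65293 + 116854)/((177 - 7*6) + (-23794 - 1*53245)) = 182147/((177 - 42) + (-23794 - 53245)) = 182147/(135 - 77039) = 182147/(-76904) = 182147*(-1/76904) = -182147/76904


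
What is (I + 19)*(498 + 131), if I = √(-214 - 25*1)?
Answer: 11951 + 629*I*√239 ≈ 11951.0 + 9724.1*I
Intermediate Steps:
I = I*√239 (I = √(-214 - 25) = √(-239) = I*√239 ≈ 15.46*I)
(I + 19)*(498 + 131) = (I*√239 + 19)*(498 + 131) = (19 + I*√239)*629 = 11951 + 629*I*√239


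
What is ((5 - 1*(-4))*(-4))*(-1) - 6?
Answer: 30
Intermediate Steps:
((5 - 1*(-4))*(-4))*(-1) - 6 = ((5 + 4)*(-4))*(-1) - 6 = (9*(-4))*(-1) - 6 = -36*(-1) - 6 = 36 - 6 = 30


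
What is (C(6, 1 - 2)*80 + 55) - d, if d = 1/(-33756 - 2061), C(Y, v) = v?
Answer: -895424/35817 ≈ -25.000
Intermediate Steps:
d = -1/35817 (d = 1/(-35817) = -1/35817 ≈ -2.7920e-5)
(C(6, 1 - 2)*80 + 55) - d = ((1 - 2)*80 + 55) - 1*(-1/35817) = (-1*80 + 55) + 1/35817 = (-80 + 55) + 1/35817 = -25 + 1/35817 = -895424/35817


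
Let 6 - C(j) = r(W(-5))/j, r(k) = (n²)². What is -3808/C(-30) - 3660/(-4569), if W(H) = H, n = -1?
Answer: -173766700/275663 ≈ -630.36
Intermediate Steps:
r(k) = 1 (r(k) = ((-1)²)² = 1² = 1)
C(j) = 6 - 1/j
-3808/C(-30) - 3660/(-4569) = -3808/(6 - 1/(-30)) - 3660/(-4569) = -3808/(6 - 1*(-1/30)) - 3660*(-1/4569) = -3808/(6 + 1/30) + 1220/1523 = -3808/181/30 + 1220/1523 = -3808*30/181 + 1220/1523 = -114240/181 + 1220/1523 = -173766700/275663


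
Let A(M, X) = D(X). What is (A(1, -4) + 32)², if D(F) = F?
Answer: 784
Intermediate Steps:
A(M, X) = X
(A(1, -4) + 32)² = (-4 + 32)² = 28² = 784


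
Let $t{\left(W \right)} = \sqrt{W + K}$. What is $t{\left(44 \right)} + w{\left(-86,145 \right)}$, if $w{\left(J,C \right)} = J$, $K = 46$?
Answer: $-86 + 3 \sqrt{10} \approx -76.513$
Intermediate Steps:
$t{\left(W \right)} = \sqrt{46 + W}$ ($t{\left(W \right)} = \sqrt{W + 46} = \sqrt{46 + W}$)
$t{\left(44 \right)} + w{\left(-86,145 \right)} = \sqrt{46 + 44} - 86 = \sqrt{90} - 86 = 3 \sqrt{10} - 86 = -86 + 3 \sqrt{10}$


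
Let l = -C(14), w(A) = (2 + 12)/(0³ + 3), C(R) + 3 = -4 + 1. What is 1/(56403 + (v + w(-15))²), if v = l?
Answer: 9/508651 ≈ 1.7694e-5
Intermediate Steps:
C(R) = -6 (C(R) = -3 + (-4 + 1) = -3 - 3 = -6)
w(A) = 14/3 (w(A) = 14/(0 + 3) = 14/3)
l = 6 (l = -1*(-6) = 6)
v = 6
1/(56403 + (v + w(-15))²) = 1/(56403 + (6 + 14/3)²) = 1/(56403 + (32/3)²) = 1/(56403 + 1024/9) = 1/(508651/9) = 9/508651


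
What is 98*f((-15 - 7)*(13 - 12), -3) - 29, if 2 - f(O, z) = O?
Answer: 2323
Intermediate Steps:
f(O, z) = 2 - O
98*f((-15 - 7)*(13 - 12), -3) - 29 = 98*(2 - (-15 - 7)*(13 - 12)) - 29 = 98*(2 - (-22)) - 29 = 98*(2 - 1*(-22)) - 29 = 98*(2 + 22) - 29 = 98*24 - 29 = 2352 - 29 = 2323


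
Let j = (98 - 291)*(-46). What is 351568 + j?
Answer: 360446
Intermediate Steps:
j = 8878 (j = -193*(-46) = 8878)
351568 + j = 351568 + 8878 = 360446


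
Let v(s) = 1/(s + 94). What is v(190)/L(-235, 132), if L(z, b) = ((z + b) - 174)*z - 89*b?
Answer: 1/15150548 ≈ 6.6004e-8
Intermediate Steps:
v(s) = 1/(94 + s)
L(z, b) = -89*b + z*(-174 + b + z) (L(z, b) = ((b + z) - 174)*z - 89*b = (-174 + b + z)*z - 89*b = z*(-174 + b + z) - 89*b = -89*b + z*(-174 + b + z))
v(190)/L(-235, 132) = 1/((94 + 190)*((-235)² - 174*(-235) - 89*132 + 132*(-235))) = 1/(284*(55225 + 40890 - 11748 - 31020)) = (1/284)/53347 = (1/284)*(1/53347) = 1/15150548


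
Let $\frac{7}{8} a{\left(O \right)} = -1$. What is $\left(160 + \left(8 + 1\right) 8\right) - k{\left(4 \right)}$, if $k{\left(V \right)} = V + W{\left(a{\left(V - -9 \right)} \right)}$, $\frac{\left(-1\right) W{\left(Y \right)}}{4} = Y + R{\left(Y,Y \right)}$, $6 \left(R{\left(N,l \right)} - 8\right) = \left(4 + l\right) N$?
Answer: $\frac{37228}{147} \approx 253.25$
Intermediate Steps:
$a{\left(O \right)} = - \frac{8}{7}$ ($a{\left(O \right)} = \frac{8}{7} \left(-1\right) = - \frac{8}{7}$)
$R{\left(N,l \right)} = 8 + \frac{N \left(4 + l\right)}{6}$ ($R{\left(N,l \right)} = 8 + \frac{\left(4 + l\right) N}{6} = 8 + \frac{N \left(4 + l\right)}{6}$)
$W{\left(Y \right)} = -32 - \frac{20 Y}{3} - \frac{2 Y^{2}}{3}$ ($W{\left(Y \right)} = - 4 \left(Y + \left(8 + \frac{2 Y}{3} + \frac{Y Y}{6}\right)\right) = - 4 \left(Y + \left(8 + \frac{2 Y}{3} + \frac{Y^{2}}{6}\right)\right) = - 4 \left(Y + \left(8 + \frac{Y^{2}}{6} + \frac{2 Y}{3}\right)\right) = - 4 \left(8 + \frac{Y^{2}}{6} + \frac{5 Y}{3}\right) = -32 - \frac{20 Y}{3} - \frac{2 Y^{2}}{3}$)
$k{\left(V \right)} = - \frac{3712}{147} + V$ ($k{\left(V \right)} = V - \left(\frac{512}{21} + \frac{128}{147}\right) = V - \frac{3712}{147} = - \frac{3712}{147} + V$)
$\left(160 + \left(8 + 1\right) 8\right) - k{\left(4 \right)} = \left(160 + \left(8 + 1\right) 8\right) - \left(- \frac{3712}{147} + 4\right) = \left(160 + 9 \cdot 8\right) - - \frac{3124}{147} = \left(160 + 72\right) + \frac{3124}{147} = 232 + \frac{3124}{147} = \frac{37228}{147}$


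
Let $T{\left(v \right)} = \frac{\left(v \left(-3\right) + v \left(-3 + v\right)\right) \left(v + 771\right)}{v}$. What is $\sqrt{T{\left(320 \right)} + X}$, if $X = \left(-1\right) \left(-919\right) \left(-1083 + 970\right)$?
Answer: $\sqrt{238727} \approx 488.6$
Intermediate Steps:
$X = -103847$ ($X = 919 \left(-113\right) = -103847$)
$T{\left(v \right)} = \frac{\left(771 + v\right) \left(- 3 v + v \left(-3 + v\right)\right)}{v}$ ($T{\left(v \right)} = \frac{\left(- 3 v + v \left(-3 + v\right)\right) \left(771 + v\right)}{v} = \frac{\left(771 + v\right) \left(- 3 v + v \left(-3 + v\right)\right)}{v}$)
$\sqrt{T{\left(320 \right)} + X} = \sqrt{\left(-4626 + 320^{2} + 765 \cdot 320\right) - 103847} = \sqrt{\left(-4626 + 102400 + 244800\right) - 103847} = \sqrt{342574 - 103847} = \sqrt{238727}$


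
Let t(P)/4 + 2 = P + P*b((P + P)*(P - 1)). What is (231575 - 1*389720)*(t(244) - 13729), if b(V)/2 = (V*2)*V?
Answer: -8681953704199404135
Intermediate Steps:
b(V) = 4*V**2 (b(V) = 2*((V*2)*V) = 2*((2*V)*V) = 2*(2*V**2) = 4*V**2)
t(P) = -8 + 4*P + 64*P**3*(-1 + P)**2 (t(P) = -8 + 4*(P + P*(4*((P + P)*(P - 1))**2)) = -8 + 4*(P + P*(4*((2*P)*(-1 + P))**2)) = -8 + 4*(P + P*(4*(2*P*(-1 + P))**2)) = -8 + 4*(P + P*(4*(4*P**2*(-1 + P)**2))) = -8 + 4*(P + P*(16*P**2*(-1 + P)**2)) = -8 + 4*(P + 16*P**3*(-1 + P)**2) = -8 + (4*P + 64*P**3*(-1 + P)**2) = -8 + 4*P + 64*P**3*(-1 + P)**2)
(231575 - 1*389720)*(t(244) - 13729) = (231575 - 1*389720)*((-8 + 4*244 + 64*244**3*(-1 + 244)**2) - 13729) = (231575 - 389720)*((-8 + 976 + 64*14526784*243**2) - 13729) = -158145*((-8 + 976 + 64*14526784*59049) - 13729) = -158145*((-8 + 976 + 54898692378624) - 13729) = -158145*(54898692379592 - 13729) = -158145*54898692365863 = -8681953704199404135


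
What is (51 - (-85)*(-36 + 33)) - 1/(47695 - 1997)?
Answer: -9322393/45698 ≈ -204.00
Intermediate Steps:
(51 - (-85)*(-36 + 33)) - 1/(47695 - 1997) = (51 - (-85)*(-3)) - 1/45698 = (51 - 85*3) - 1*1/45698 = (51 - 255) - 1/45698 = -204 - 1/45698 = -9322393/45698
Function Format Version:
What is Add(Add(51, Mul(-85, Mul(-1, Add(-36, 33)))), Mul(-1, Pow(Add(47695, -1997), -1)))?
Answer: Rational(-9322393, 45698) ≈ -204.00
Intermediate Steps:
Add(Add(51, Mul(-85, Mul(-1, Add(-36, 33)))), Mul(-1, Pow(Add(47695, -1997), -1))) = Add(Add(51, Mul(-85, Mul(-1, -3))), Mul(-1, Pow(45698, -1))) = Add(Add(51, Mul(-85, 3)), Mul(-1, Rational(1, 45698))) = Add(Add(51, -255), Rational(-1, 45698)) = Add(-204, Rational(-1, 45698)) = Rational(-9322393, 45698)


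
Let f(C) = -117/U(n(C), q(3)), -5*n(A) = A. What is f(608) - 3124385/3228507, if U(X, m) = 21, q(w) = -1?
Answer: -147782468/22599549 ≈ -6.5392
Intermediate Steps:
n(A) = -A/5
f(C) = -39/7 (f(C) = -117/21 = -117*1/21 = -39/7)
f(608) - 3124385/3228507 = -39/7 - 3124385/3228507 = -147782468/22599549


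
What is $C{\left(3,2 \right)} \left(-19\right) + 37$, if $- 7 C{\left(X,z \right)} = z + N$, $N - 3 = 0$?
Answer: $\frac{354}{7} \approx 50.571$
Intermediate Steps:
$N = 3$ ($N = 3 + 0 = 3$)
$C{\left(X,z \right)} = - \frac{3}{7} - \frac{z}{7}$ ($C{\left(X,z \right)} = - \frac{z + 3}{7} = - \frac{3 + z}{7} = - \frac{3}{7} - \frac{z}{7}$)
$C{\left(3,2 \right)} \left(-19\right) + 37 = \left(- \frac{3}{7} - \frac{2}{7}\right) \left(-19\right) + 37 = \left(- \frac{5}{7}\right) \left(-19\right) + 37 = \frac{95}{7} + 37 = \frac{354}{7}$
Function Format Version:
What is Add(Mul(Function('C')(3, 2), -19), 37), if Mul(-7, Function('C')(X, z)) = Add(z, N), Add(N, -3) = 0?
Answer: Rational(354, 7) ≈ 50.571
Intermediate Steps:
N = 3 (N = Add(3, 0) = 3)
Function('C')(X, z) = Add(Rational(-3, 7), Mul(Rational(-1, 7), z)) (Function('C')(X, z) = Mul(Rational(-1, 7), Add(z, 3)) = Mul(Rational(-1, 7), Add(3, z)) = Add(Rational(-3, 7), Mul(Rational(-1, 7), z)))
Add(Mul(Function('C')(3, 2), -19), 37) = Add(Mul(Add(Rational(-3, 7), Mul(Rational(-1, 7), 2)), -19), 37) = Add(Mul(Add(Rational(-3, 7), Rational(-2, 7)), -19), 37) = Add(Mul(Rational(-5, 7), -19), 37) = Add(Rational(95, 7), 37) = Rational(354, 7)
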